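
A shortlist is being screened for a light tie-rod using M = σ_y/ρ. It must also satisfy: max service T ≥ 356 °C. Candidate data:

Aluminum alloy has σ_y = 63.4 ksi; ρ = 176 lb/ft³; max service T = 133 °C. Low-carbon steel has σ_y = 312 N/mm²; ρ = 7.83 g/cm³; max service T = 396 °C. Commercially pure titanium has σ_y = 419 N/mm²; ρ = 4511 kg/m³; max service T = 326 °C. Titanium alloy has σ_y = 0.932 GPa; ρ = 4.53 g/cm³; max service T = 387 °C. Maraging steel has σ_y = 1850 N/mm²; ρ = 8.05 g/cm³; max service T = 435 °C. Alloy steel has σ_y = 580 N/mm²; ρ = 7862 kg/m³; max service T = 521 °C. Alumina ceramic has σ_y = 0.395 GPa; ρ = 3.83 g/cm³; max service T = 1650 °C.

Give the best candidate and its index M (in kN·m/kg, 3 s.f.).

Screen on constraints: max service T ≥ 356 °C. Survivors: low-carbon steel, titanium alloy, maraging steel, alloy steel, alumina ceramic.
After converting to SI:
  low-carbon steel: σ_y = 312.0 MPa, ρ = 7830 kg/m³
  titanium alloy: σ_y = 932.0 MPa, ρ = 4530 kg/m³
  maraging steel: σ_y = 1850 MPa, ρ = 8050 kg/m³
  alloy steel: σ_y = 580.0 MPa, ρ = 7862 kg/m³
  alumina ceramic: σ_y = 395.0 MPa, ρ = 3830 kg/m³
  maraging steel: M = 230 kN·m/kg
  titanium alloy: M = 206 kN·m/kg
  alumina ceramic: M = 103 kN·m/kg
  alloy steel: M = 73.8 kN·m/kg
  low-carbon steel: M = 39.8 kN·m/kg
Maraging steel ranks first.

maraging steel, M = 230 kN·m/kg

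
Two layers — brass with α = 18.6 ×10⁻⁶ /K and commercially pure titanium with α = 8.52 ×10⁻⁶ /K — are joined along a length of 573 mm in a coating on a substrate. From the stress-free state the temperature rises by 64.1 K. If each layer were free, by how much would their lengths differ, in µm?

Δα = |18.6 − 8.52|×10⁻⁶/K = 10.1×10⁻⁶/K.
ΔL_mismatch = Δα·L·ΔT = 10.1×10⁻⁶ × 573.0 mm × 64.1 K = 370 µm.

370 µm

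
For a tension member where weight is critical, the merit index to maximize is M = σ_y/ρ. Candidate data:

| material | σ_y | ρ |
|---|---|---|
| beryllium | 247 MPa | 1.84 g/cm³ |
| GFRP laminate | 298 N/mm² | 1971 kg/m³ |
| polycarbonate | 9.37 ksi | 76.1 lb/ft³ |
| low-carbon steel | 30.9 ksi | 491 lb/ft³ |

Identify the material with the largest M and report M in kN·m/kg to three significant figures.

Normalizing units and computing the index:
  beryllium: σ_y = 247.0 MPa, ρ = 1840 kg/m³
  GFRP laminate: σ_y = 298.0 MPa, ρ = 1971 kg/m³
  polycarbonate: σ_y = 64.60 MPa, ρ = 1219 kg/m³
  low-carbon steel: σ_y = 213.0 MPa, ρ = 7865 kg/m³
  GFRP laminate: M = 151 kN·m/kg
  beryllium: M = 134 kN·m/kg
  polycarbonate: M = 53.0 kN·m/kg
  low-carbon steel: M = 27.1 kN·m/kg
GFRP laminate ranks first.

GFRP laminate, M = 151 kN·m/kg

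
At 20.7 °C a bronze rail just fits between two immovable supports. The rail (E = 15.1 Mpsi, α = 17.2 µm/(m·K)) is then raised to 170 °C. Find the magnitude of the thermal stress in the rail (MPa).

E = 15.1 Mpsi = 104.1 GPa.
ΔT = 149.3 K. Constrained thermal stress σ = E·α·ΔT = 104.1×10³ MPa × 17.2×10⁻⁶ × 149.3 = 267 MPa (compressive).

267 MPa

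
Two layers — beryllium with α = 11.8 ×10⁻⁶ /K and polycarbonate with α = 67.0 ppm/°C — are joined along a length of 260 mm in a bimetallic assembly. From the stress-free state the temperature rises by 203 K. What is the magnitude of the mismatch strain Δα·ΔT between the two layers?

0.0112

Δα = |11.8 − 67.0|×10⁻⁶/K = 55.2×10⁻⁶/K.
Mismatch strain = Δα·ΔT = 55.2×10⁻⁶ × 203.0 = 0.0112.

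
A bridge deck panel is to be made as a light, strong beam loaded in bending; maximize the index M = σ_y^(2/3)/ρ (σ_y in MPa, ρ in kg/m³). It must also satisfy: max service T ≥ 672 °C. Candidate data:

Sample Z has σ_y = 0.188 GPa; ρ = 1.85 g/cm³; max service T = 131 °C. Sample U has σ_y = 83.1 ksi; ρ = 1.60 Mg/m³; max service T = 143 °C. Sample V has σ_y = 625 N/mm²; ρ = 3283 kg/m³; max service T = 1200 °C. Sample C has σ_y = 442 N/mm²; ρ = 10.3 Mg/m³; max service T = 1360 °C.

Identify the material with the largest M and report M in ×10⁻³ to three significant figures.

Screen on constraints: max service T ≥ 672 °C. Survivors: sample V, sample C.
Normalizing units and computing the index:
  sample V: σ_y = 625.0 MPa, ρ = 3283 kg/m³
  sample C: σ_y = 442.0 MPa, ρ = 10300 kg/m³
  sample V: M = 22.3×10⁻³
  sample C: M = 5.63×10⁻³
The maximum is for sample V.

sample V, M = 22.3×10⁻³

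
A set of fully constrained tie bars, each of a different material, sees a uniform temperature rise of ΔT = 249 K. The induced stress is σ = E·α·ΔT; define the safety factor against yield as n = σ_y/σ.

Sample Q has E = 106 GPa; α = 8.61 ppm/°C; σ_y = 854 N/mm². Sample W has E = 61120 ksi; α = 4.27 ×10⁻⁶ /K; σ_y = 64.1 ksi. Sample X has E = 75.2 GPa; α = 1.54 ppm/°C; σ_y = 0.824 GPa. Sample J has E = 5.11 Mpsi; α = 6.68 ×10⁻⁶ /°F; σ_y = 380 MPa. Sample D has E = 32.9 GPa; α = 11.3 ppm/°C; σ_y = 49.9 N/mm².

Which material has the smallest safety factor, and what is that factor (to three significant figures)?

Per material, after unit conversion:
  sample Q: E = 106.0, α = 8.61, σ_y = 854.0 → σ = 227 MPa, n = 3.76
  sample W: E = 421.4, α = 4.27, σ_y = 442.0 → σ = 448 MPa, n = 0.986
  sample X: E = 75.20, α = 1.54, σ_y = 824.0 → σ = 28.8 MPa, n = 28.6
  sample J: E = 35.23, α = 12.0, σ_y = 380.0 → σ = 105 MPa, n = 3.60
  sample D: E = 32.90, α = 11.3, σ_y = 49.90 → σ = 92.6 MPa, n = 0.539
The minimum is sample D at n = 0.539.

sample D, n = 0.539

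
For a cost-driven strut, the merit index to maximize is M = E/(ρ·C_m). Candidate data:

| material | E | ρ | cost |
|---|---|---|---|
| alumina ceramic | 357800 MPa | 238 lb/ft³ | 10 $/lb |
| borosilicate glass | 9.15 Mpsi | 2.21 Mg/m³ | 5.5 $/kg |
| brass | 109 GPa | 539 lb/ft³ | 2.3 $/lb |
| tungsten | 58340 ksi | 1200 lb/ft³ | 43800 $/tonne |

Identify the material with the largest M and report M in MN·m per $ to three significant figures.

borosilicate glass, M = 5.19 MN·m per $

In SI units:
  alumina ceramic: E = 357.8 GPa, ρ = 3812 kg/m³, cost = 22.05 $/kg
  borosilicate glass: E = 63.09 GPa, ρ = 2210 kg/m³, cost = 5.500 $/kg
  brass: E = 109.0 GPa, ρ = 8634 kg/m³, cost = 5.071 $/kg
  tungsten: E = 402.2 GPa, ρ = 19220 kg/m³, cost = 43.80 $/kg
  borosilicate glass: M = 5.19 MN·m per $
  alumina ceramic: M = 4.26 MN·m per $
  brass: M = 2.49 MN·m per $
  tungsten: M = 0.478 MN·m per $
Borosilicate glass ranks first.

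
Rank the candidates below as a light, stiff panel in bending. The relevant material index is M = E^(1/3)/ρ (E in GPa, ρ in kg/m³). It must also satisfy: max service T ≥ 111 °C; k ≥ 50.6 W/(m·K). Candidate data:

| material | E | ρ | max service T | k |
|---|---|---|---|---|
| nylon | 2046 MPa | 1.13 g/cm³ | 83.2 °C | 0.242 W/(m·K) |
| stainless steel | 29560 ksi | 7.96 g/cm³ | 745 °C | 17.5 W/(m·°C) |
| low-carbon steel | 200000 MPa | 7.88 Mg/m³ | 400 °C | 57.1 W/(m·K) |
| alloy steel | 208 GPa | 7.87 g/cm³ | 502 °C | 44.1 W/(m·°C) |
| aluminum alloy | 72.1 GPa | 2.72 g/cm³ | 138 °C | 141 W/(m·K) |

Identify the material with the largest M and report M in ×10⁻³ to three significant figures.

Screen on constraints: max service T ≥ 111 °C; k ≥ 50.6 W/(m·K). Survivors: low-carbon steel, aluminum alloy.
After converting to SI:
  low-carbon steel: E = 200.0 GPa, ρ = 7880 kg/m³
  aluminum alloy: E = 72.10 GPa, ρ = 2720 kg/m³
  aluminum alloy: M = 1.53×10⁻³
  low-carbon steel: M = 0.742×10⁻³
The maximum is for aluminum alloy.

aluminum alloy, M = 1.53×10⁻³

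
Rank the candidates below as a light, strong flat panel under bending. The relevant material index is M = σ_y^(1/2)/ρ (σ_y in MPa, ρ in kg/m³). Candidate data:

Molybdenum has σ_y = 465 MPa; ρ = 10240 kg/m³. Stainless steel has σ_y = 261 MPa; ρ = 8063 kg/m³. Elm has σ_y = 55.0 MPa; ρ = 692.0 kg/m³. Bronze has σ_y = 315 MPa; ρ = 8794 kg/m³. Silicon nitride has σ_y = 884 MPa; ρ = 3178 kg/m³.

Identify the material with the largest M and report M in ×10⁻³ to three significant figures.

elm, M = 10.7×10⁻³

Evaluate M for each candidate:
  elm: M = 10.7×10⁻³
  silicon nitride: M = 9.36×10⁻³
  molybdenum: M = 2.11×10⁻³
  bronze: M = 2.02×10⁻³
  stainless steel: M = 2.00×10⁻³
Elm ranks first.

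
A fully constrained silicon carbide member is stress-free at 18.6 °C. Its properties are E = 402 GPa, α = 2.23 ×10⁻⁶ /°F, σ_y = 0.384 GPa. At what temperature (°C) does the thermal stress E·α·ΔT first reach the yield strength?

257 °C

α = 2.23×10⁻⁶/°F × 9/5 = 4.01×10⁻⁶/K.
σ_y = 0.384 GPa = 384.0 MPa.
E·α·ΔT = 384.0 MPa ⇒ ΔT = 384.0 / (402.0×10³ × 4.01×10⁻⁶) = 238.0 K.
T = 18.6 + 238.0 = 256.6 °C.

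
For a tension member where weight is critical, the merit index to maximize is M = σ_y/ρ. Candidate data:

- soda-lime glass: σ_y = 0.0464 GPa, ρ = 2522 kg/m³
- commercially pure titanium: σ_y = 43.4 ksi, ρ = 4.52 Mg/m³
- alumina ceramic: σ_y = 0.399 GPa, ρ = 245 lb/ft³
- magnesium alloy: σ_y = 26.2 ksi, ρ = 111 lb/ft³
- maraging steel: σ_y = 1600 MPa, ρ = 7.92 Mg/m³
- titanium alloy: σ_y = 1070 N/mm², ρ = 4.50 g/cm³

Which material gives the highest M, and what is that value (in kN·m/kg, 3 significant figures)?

In SI units:
  soda-lime glass: σ_y = 46.40 MPa, ρ = 2522 kg/m³
  commercially pure titanium: σ_y = 299.2 MPa, ρ = 4520 kg/m³
  alumina ceramic: σ_y = 399.0 MPa, ρ = 3925 kg/m³
  magnesium alloy: σ_y = 180.6 MPa, ρ = 1778 kg/m³
  maraging steel: σ_y = 1600 MPa, ρ = 7920 kg/m³
  titanium alloy: σ_y = 1070 MPa, ρ = 4500 kg/m³
  titanium alloy: M = 238 kN·m/kg
  maraging steel: M = 202 kN·m/kg
  alumina ceramic: M = 102 kN·m/kg
  magnesium alloy: M = 102 kN·m/kg
  commercially pure titanium: M = 66.2 kN·m/kg
  soda-lime glass: M = 18.4 kN·m/kg
Highest index: titanium alloy.

titanium alloy, M = 238 kN·m/kg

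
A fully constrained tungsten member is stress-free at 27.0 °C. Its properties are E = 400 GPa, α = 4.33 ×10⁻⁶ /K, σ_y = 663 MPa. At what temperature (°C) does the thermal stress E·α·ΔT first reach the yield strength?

410 °C

E·α·ΔT = 663.0 MPa ⇒ ΔT = 663.0 / (400.0×10³ × 4.33×10⁻⁶) = 382.8 K.
T = 27.0 + 382.8 = 409.8 °C.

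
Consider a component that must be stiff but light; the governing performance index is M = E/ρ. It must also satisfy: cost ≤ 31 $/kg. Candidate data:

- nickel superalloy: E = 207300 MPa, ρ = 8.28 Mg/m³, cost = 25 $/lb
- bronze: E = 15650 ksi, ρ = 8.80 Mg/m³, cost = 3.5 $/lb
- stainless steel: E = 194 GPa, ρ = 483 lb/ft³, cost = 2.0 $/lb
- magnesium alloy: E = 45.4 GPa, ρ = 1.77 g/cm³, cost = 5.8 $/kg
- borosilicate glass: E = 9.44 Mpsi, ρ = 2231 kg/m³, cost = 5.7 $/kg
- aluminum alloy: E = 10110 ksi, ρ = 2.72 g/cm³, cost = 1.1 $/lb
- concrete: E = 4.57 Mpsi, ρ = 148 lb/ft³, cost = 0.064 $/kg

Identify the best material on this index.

borosilicate glass

Screen on constraints: cost ≤ 31 $/kg. Survivors: bronze, stainless steel, magnesium alloy, borosilicate glass, aluminum alloy, concrete.
Convert each candidate to consistent units, then evaluate M:
  bronze: E = 107.9 GPa, ρ = 8800 kg/m³
  stainless steel: E = 194.0 GPa, ρ = 7737 kg/m³
  magnesium alloy: E = 45.40 GPa, ρ = 1770 kg/m³
  borosilicate glass: E = 65.09 GPa, ρ = 2231 kg/m³
  aluminum alloy: E = 69.71 GPa, ρ = 2720 kg/m³
  concrete: E = 31.51 GPa, ρ = 2371 kg/m³
  borosilicate glass: M = 29.2 MN·m/kg
  magnesium alloy: M = 25.6 MN·m/kg
  aluminum alloy: M = 25.6 MN·m/kg
  stainless steel: M = 25.1 MN·m/kg
  concrete: M = 13.3 MN·m/kg
  bronze: M = 12.3 MN·m/kg
Borosilicate glass ranks first.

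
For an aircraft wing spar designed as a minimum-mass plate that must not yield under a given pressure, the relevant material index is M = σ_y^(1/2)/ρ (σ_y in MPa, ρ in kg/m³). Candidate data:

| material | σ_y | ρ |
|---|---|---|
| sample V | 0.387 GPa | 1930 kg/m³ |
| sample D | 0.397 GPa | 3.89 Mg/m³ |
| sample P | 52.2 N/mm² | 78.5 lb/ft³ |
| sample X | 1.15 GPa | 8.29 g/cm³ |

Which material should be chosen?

sample V

Convert each candidate to consistent units, then evaluate M:
  sample V: σ_y = 387.0 MPa, ρ = 1930 kg/m³
  sample D: σ_y = 397.0 MPa, ρ = 3890 kg/m³
  sample P: σ_y = 52.20 MPa, ρ = 1257 kg/m³
  sample X: σ_y = 1150 MPa, ρ = 8290 kg/m³
  sample V: M = 10.2×10⁻³
  sample P: M = 5.75×10⁻³
  sample D: M = 5.12×10⁻³
  sample X: M = 4.09×10⁻³
The maximum is for sample V.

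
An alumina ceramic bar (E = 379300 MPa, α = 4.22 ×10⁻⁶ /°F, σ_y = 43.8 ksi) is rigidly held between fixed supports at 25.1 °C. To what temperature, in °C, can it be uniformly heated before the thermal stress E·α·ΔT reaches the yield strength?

E = 379300 MPa = 379.3 GPa.
α = 4.22×10⁻⁶/°F × 9/5 = 7.60×10⁻⁶/K.
σ_y = 43.8 ksi = 302.0 MPa.
E·α·ΔT = 302.0 MPa ⇒ ΔT = 302.0 / (379.3×10³ × 7.60×10⁻⁶) = 104.8 K.
T = 25.1 + 104.8 = 129.9 °C.

130 °C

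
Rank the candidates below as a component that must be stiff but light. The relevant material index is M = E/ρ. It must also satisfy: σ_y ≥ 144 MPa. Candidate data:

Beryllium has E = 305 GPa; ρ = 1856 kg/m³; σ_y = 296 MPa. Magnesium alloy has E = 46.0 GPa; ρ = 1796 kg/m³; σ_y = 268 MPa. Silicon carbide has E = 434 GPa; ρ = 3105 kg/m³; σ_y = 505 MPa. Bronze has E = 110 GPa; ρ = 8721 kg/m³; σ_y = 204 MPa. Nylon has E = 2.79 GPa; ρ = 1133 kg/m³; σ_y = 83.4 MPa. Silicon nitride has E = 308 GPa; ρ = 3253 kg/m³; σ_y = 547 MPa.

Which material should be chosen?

Screen on constraints: σ_y ≥ 144 MPa. Survivors: beryllium, magnesium alloy, silicon carbide, bronze, silicon nitride.
Computing M directly (units already consistent):
  beryllium: M = 164 MN·m/kg
  silicon carbide: M = 140 MN·m/kg
  silicon nitride: M = 94.7 MN·m/kg
  magnesium alloy: M = 25.6 MN·m/kg
  bronze: M = 12.6 MN·m/kg
Highest index: beryllium.

beryllium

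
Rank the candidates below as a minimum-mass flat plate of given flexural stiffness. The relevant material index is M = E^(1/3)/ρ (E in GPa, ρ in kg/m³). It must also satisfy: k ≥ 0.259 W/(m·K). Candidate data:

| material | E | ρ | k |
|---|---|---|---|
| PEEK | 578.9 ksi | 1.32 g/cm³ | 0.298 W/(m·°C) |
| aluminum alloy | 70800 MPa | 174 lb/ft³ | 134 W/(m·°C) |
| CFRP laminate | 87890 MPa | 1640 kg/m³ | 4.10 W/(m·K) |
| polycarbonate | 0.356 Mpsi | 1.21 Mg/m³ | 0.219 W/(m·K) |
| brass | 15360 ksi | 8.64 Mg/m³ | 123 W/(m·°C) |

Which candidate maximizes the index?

CFRP laminate

Screen on constraints: k ≥ 0.259 W/(m·K). Survivors: PEEK, aluminum alloy, CFRP laminate, brass.
After converting to SI:
  PEEK: E = 3.991 GPa, ρ = 1320 kg/m³
  aluminum alloy: E = 70.80 GPa, ρ = 2787 kg/m³
  CFRP laminate: E = 87.89 GPa, ρ = 1640 kg/m³
  brass: E = 105.9 GPa, ρ = 8640 kg/m³
  CFRP laminate: M = 2.71×10⁻³
  aluminum alloy: M = 1.48×10⁻³
  PEEK: M = 1.20×10⁻³
  brass: M = 0.548×10⁻³
Highest index: CFRP laminate.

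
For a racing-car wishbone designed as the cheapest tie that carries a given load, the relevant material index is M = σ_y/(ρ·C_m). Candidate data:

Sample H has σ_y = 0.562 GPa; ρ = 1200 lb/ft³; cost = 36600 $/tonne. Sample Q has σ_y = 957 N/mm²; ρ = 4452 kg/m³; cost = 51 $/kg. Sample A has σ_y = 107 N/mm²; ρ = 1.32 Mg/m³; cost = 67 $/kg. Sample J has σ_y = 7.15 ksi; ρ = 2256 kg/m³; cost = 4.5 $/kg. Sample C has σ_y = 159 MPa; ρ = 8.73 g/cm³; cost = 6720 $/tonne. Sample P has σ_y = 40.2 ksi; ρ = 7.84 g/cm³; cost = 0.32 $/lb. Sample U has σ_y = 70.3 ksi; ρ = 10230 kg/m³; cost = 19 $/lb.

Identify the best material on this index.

After converting to SI:
  sample H: σ_y = 562.0 MPa, ρ = 19220 kg/m³, cost = 36.60 $/kg
  sample Q: σ_y = 957.0 MPa, ρ = 4452 kg/m³, cost = 51.00 $/kg
  sample A: σ_y = 107.0 MPa, ρ = 1320 kg/m³, cost = 67.00 $/kg
  sample J: σ_y = 49.30 MPa, ρ = 2256 kg/m³, cost = 4.500 $/kg
  sample C: σ_y = 159.0 MPa, ρ = 8730 kg/m³, cost = 6.720 $/kg
  sample P: σ_y = 277.2 MPa, ρ = 7840 kg/m³, cost = 0.7055 $/kg
  sample U: σ_y = 484.7 MPa, ρ = 10230 kg/m³, cost = 41.89 $/kg
  sample P: M = 50.1 kN·m per $
  sample J: M = 4.86 kN·m per $
  sample Q: M = 4.21 kN·m per $
  sample C: M = 2.71 kN·m per $
  sample A: M = 1.21 kN·m per $
  sample U: M = 1.13 kN·m per $
  sample H: M = 0.799 kN·m per $
Sample P ranks first.

sample P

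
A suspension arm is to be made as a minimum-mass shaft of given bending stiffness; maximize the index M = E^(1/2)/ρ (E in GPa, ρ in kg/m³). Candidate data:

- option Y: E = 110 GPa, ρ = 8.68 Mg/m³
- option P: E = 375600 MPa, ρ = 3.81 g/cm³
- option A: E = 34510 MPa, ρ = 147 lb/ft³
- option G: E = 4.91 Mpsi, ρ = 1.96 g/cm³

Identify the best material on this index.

After converting to SI:
  option Y: E = 110.0 GPa, ρ = 8680 kg/m³
  option P: E = 375.6 GPa, ρ = 3810 kg/m³
  option A: E = 34.51 GPa, ρ = 2355 kg/m³
  option G: E = 33.85 GPa, ρ = 1960 kg/m³
  option P: M = 5.09×10⁻³
  option G: M = 2.97×10⁻³
  option A: M = 2.49×10⁻³
  option Y: M = 1.21×10⁻³
Highest index: option P.

option P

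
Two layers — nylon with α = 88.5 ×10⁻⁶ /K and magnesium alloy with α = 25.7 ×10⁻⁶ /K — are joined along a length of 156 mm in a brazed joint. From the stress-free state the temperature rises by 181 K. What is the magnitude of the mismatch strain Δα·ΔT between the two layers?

Δα = |88.5 − 25.7|×10⁻⁶/K = 62.8×10⁻⁶/K.
Mismatch strain = Δα·ΔT = 62.8×10⁻⁶ × 181.0 = 0.0114.

0.0114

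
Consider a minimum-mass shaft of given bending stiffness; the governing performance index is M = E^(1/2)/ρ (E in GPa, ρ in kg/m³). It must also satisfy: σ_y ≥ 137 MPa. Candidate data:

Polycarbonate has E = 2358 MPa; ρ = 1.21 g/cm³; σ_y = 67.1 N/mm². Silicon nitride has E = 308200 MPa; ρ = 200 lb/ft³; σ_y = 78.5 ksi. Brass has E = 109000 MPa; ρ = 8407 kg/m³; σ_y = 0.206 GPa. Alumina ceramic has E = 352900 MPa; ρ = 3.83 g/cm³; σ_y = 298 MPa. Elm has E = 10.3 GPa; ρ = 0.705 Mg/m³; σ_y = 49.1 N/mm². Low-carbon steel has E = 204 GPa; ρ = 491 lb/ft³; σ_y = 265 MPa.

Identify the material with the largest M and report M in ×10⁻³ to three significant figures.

silicon nitride, M = 5.48×10⁻³

Screen on constraints: σ_y ≥ 137 MPa. Survivors: silicon nitride, brass, alumina ceramic, low-carbon steel.
After converting to SI:
  silicon nitride: E = 308.2 GPa, ρ = 3204 kg/m³
  brass: E = 109.0 GPa, ρ = 8407 kg/m³
  alumina ceramic: E = 352.9 GPa, ρ = 3830 kg/m³
  low-carbon steel: E = 204.0 GPa, ρ = 7865 kg/m³
  silicon nitride: M = 5.48×10⁻³
  alumina ceramic: M = 4.90×10⁻³
  low-carbon steel: M = 1.82×10⁻³
  brass: M = 1.24×10⁻³
Silicon nitride ranks first.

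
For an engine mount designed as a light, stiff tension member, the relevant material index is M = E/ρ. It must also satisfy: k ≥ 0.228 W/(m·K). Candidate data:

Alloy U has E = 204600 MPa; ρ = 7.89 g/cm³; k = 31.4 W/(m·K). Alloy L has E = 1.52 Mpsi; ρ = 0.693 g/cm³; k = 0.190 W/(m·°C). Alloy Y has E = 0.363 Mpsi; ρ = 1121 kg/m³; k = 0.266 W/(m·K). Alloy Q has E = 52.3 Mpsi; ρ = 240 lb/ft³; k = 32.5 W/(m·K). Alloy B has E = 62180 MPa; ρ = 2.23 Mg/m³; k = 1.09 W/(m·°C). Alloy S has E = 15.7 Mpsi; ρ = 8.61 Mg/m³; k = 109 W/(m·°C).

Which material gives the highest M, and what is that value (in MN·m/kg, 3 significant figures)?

Screen on constraints: k ≥ 0.228 W/(m·K). Survivors: alloy U, alloy Y, alloy Q, alloy B, alloy S.
Convert each candidate to consistent units, then evaluate M:
  alloy U: E = 204.6 GPa, ρ = 7890 kg/m³
  alloy Y: E = 2.503 GPa, ρ = 1121 kg/m³
  alloy Q: E = 360.6 GPa, ρ = 3844 kg/m³
  alloy B: E = 62.18 GPa, ρ = 2230 kg/m³
  alloy S: E = 108.2 GPa, ρ = 8610 kg/m³
  alloy Q: M = 93.8 MN·m/kg
  alloy B: M = 27.9 MN·m/kg
  alloy U: M = 25.9 MN·m/kg
  alloy S: M = 12.6 MN·m/kg
  alloy Y: M = 2.23 MN·m/kg
Alloy Q ranks first.

alloy Q, M = 93.8 MN·m/kg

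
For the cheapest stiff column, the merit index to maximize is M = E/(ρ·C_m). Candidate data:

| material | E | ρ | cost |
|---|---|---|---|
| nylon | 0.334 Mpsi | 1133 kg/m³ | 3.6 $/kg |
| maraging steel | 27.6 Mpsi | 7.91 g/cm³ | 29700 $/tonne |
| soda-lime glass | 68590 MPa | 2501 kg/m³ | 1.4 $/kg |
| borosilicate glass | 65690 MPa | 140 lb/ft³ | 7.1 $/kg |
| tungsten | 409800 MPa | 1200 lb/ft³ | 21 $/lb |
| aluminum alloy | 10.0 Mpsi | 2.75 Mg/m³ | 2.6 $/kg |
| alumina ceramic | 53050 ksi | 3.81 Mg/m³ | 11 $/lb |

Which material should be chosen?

soda-lime glass

Convert each candidate to consistent units, then evaluate M:
  nylon: E = 2.303 GPa, ρ = 1133 kg/m³, cost = 3.600 $/kg
  maraging steel: E = 190.3 GPa, ρ = 7910 kg/m³, cost = 29.70 $/kg
  soda-lime glass: E = 68.59 GPa, ρ = 2501 kg/m³, cost = 1.400 $/kg
  borosilicate glass: E = 65.69 GPa, ρ = 2243 kg/m³, cost = 7.100 $/kg
  tungsten: E = 409.8 GPa, ρ = 19220 kg/m³, cost = 46.30 $/kg
  aluminum alloy: E = 68.95 GPa, ρ = 2750 kg/m³, cost = 2.600 $/kg
  alumina ceramic: E = 365.8 GPa, ρ = 3810 kg/m³, cost = 24.25 $/kg
  soda-lime glass: M = 19.6 MN·m per $
  aluminum alloy: M = 9.64 MN·m per $
  borosilicate glass: M = 4.13 MN·m per $
  alumina ceramic: M = 3.96 MN·m per $
  maraging steel: M = 0.810 MN·m per $
  nylon: M = 0.565 MN·m per $
  tungsten: M = 0.460 MN·m per $
Highest index: soda-lime glass.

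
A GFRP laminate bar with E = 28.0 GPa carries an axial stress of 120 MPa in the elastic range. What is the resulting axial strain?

ε = σ/E = 120 / 28000 = 4.29×10⁻³.

4.29×10⁻³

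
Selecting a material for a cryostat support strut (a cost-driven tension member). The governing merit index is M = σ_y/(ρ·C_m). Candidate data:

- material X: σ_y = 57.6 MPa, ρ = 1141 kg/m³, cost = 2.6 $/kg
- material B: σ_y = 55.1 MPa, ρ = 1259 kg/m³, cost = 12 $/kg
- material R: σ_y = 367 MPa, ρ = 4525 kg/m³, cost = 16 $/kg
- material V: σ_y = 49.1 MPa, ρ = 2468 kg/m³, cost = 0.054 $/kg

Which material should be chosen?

material V

Evaluate M for each candidate:
  material V: M = 368 kN·m per $
  material X: M = 19.4 kN·m per $
  material R: M = 5.07 kN·m per $
  material B: M = 3.65 kN·m per $
Material V ranks first.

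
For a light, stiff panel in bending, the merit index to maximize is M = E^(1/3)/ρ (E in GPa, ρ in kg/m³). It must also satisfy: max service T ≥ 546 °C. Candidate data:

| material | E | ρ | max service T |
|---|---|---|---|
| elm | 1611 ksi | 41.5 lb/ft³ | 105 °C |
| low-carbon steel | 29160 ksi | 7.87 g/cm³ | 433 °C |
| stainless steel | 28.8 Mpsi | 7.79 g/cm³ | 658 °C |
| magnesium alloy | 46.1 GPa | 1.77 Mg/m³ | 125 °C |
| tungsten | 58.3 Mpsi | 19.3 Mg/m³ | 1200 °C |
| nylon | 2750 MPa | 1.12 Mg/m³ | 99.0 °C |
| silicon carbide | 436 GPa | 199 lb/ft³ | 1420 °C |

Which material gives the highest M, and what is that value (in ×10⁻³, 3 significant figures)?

Screen on constraints: max service T ≥ 546 °C. Survivors: stainless steel, tungsten, silicon carbide.
Putting every candidate on a common basis:
  stainless steel: E = 198.6 GPa, ρ = 7790 kg/m³
  tungsten: E = 402.0 GPa, ρ = 19300 kg/m³
  silicon carbide: E = 436.0 GPa, ρ = 3188 kg/m³
  silicon carbide: M = 2.38×10⁻³
  stainless steel: M = 0.749×10⁻³
  tungsten: M = 0.382×10⁻³
The maximum is for silicon carbide.

silicon carbide, M = 2.38×10⁻³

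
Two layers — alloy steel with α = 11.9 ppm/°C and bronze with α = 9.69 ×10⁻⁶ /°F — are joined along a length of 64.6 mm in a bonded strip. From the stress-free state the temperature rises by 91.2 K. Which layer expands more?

bronze

bronze: α = 9.69×10⁻⁶/°F × 9/5 = 17.4×10⁻⁶/K.
α(alloy steel) = 11.9×10⁻⁶/K vs α(bronze) = 17.4×10⁻⁶/K.
Higher α expands more for the same ΔT: bronze.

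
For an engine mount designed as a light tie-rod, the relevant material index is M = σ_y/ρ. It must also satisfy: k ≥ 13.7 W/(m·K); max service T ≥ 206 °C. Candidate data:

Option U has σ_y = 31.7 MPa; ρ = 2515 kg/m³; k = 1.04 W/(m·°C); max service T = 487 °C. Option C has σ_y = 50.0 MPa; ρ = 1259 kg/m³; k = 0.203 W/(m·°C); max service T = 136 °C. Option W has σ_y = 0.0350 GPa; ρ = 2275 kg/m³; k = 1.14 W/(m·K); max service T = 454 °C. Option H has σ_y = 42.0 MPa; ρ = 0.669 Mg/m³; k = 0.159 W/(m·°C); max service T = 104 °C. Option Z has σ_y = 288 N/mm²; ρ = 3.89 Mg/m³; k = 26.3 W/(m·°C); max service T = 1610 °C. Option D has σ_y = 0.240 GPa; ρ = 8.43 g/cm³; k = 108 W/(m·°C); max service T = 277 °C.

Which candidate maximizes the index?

Screen on constraints: k ≥ 13.7 W/(m·K); max service T ≥ 206 °C. Survivors: option Z, option D.
After converting to SI:
  option Z: σ_y = 288.0 MPa, ρ = 3890 kg/m³
  option D: σ_y = 240.0 MPa, ρ = 8430 kg/m³
  option Z: M = 74.0 kN·m/kg
  option D: M = 28.5 kN·m/kg
The maximum is for option Z.

option Z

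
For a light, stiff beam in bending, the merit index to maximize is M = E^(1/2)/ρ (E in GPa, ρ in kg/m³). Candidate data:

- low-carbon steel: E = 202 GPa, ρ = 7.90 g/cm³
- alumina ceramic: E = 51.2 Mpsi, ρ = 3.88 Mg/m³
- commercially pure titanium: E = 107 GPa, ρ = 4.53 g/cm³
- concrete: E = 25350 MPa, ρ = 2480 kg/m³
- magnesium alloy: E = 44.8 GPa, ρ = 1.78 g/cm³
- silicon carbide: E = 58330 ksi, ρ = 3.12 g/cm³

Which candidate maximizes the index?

Putting every candidate on a common basis:
  low-carbon steel: E = 202.0 GPa, ρ = 7900 kg/m³
  alumina ceramic: E = 353.0 GPa, ρ = 3880 kg/m³
  commercially pure titanium: E = 107.0 GPa, ρ = 4530 kg/m³
  concrete: E = 25.35 GPa, ρ = 2480 kg/m³
  magnesium alloy: E = 44.80 GPa, ρ = 1780 kg/m³
  silicon carbide: E = 402.2 GPa, ρ = 3120 kg/m³
  silicon carbide: M = 6.43×10⁻³
  alumina ceramic: M = 4.84×10⁻³
  magnesium alloy: M = 3.76×10⁻³
  commercially pure titanium: M = 2.28×10⁻³
  concrete: M = 2.03×10⁻³
  low-carbon steel: M = 1.80×10⁻³
Highest index: silicon carbide.

silicon carbide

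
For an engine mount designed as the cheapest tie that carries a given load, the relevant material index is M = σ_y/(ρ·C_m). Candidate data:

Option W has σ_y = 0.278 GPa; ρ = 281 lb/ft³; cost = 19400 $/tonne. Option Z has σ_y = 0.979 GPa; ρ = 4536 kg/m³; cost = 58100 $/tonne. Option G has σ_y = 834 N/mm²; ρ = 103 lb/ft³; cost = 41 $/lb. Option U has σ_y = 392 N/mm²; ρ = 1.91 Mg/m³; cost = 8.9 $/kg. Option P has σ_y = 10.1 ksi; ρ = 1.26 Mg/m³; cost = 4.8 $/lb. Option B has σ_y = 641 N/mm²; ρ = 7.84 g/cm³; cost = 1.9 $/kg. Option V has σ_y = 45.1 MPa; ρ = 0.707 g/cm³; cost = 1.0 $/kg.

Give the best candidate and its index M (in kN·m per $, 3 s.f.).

option V, M = 63.8 kN·m per $

In SI units:
  option W: σ_y = 278.0 MPa, ρ = 4501 kg/m³, cost = 19.40 $/kg
  option Z: σ_y = 979.0 MPa, ρ = 4536 kg/m³, cost = 58.10 $/kg
  option G: σ_y = 834.0 MPa, ρ = 1650 kg/m³, cost = 90.39 $/kg
  option U: σ_y = 392.0 MPa, ρ = 1910 kg/m³, cost = 8.900 $/kg
  option P: σ_y = 69.64 MPa, ρ = 1260 kg/m³, cost = 10.58 $/kg
  option B: σ_y = 641.0 MPa, ρ = 7840 kg/m³, cost = 1.900 $/kg
  option V: σ_y = 45.10 MPa, ρ = 707.0 kg/m³, cost = 1.000 $/kg
  option V: M = 63.8 kN·m per $
  option B: M = 43.0 kN·m per $
  option U: M = 23.1 kN·m per $
  option G: M = 5.59 kN·m per $
  option P: M = 5.22 kN·m per $
  option Z: M = 3.71 kN·m per $
  option W: M = 3.18 kN·m per $
Option V ranks first.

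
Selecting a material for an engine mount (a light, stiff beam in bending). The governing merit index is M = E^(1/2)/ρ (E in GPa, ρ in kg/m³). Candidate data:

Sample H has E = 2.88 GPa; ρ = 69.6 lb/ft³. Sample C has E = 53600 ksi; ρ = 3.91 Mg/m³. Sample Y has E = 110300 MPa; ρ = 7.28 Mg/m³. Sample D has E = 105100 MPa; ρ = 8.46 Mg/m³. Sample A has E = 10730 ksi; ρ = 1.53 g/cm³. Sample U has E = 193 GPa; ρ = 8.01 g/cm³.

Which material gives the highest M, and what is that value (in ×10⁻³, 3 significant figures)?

sample A, M = 5.62×10⁻³

Normalizing units and computing the index:
  sample H: E = 2.880 GPa, ρ = 1115 kg/m³
  sample C: E = 369.6 GPa, ρ = 3910 kg/m³
  sample Y: E = 110.3 GPa, ρ = 7280 kg/m³
  sample D: E = 105.1 GPa, ρ = 8460 kg/m³
  sample A: E = 73.98 GPa, ρ = 1530 kg/m³
  sample U: E = 193.0 GPa, ρ = 8010 kg/m³
  sample A: M = 5.62×10⁻³
  sample C: M = 4.92×10⁻³
  sample U: M = 1.73×10⁻³
  sample H: M = 1.52×10⁻³
  sample Y: M = 1.44×10⁻³
  sample D: M = 1.21×10⁻³
Highest index: sample A.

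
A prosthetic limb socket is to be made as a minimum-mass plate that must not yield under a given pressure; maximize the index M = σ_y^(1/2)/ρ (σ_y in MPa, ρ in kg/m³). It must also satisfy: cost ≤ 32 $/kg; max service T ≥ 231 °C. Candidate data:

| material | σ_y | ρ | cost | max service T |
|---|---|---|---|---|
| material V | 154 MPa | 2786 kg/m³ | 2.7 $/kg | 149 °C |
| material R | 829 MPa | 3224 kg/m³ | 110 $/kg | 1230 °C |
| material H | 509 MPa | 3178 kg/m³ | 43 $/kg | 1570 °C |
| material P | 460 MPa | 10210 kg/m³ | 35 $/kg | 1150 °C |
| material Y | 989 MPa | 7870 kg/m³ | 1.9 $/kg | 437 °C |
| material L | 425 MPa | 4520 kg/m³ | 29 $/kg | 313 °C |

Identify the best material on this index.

material L

Screen on constraints: cost ≤ 32 $/kg; max service T ≥ 231 °C. Survivors: material Y, material L.
Computing M directly (units already consistent):
  material L: M = 4.56×10⁻³
  material Y: M = 4.00×10⁻³
Highest index: material L.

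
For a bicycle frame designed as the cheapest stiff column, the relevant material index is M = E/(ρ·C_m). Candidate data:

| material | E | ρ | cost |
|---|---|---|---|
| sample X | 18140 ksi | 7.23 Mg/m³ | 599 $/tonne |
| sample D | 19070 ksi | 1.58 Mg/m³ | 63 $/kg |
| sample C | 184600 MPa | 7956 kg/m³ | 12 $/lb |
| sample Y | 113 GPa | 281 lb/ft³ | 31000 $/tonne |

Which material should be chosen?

sample X

In SI units:
  sample X: E = 125.1 GPa, ρ = 7230 kg/m³, cost = 0.5990 $/kg
  sample D: E = 131.5 GPa, ρ = 1580 kg/m³, cost = 63.00 $/kg
  sample C: E = 184.6 GPa, ρ = 7956 kg/m³, cost = 26.46 $/kg
  sample Y: E = 113.0 GPa, ρ = 4501 kg/m³, cost = 31.00 $/kg
  sample X: M = 28.9 MN·m per $
  sample D: M = 1.32 MN·m per $
  sample C: M = 0.877 MN·m per $
  sample Y: M = 0.810 MN·m per $
Highest index: sample X.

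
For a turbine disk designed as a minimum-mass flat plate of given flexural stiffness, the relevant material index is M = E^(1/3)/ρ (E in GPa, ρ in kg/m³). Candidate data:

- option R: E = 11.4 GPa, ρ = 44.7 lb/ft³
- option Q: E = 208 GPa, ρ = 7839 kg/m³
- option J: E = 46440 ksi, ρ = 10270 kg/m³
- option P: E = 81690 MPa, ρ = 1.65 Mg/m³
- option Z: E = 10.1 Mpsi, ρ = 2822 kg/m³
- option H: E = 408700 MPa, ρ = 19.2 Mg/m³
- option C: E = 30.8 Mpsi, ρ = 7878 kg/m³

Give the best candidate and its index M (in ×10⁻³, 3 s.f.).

Putting every candidate on a common basis:
  option R: E = 11.40 GPa, ρ = 716.0 kg/m³
  option Q: E = 208.0 GPa, ρ = 7839 kg/m³
  option J: E = 320.2 GPa, ρ = 10270 kg/m³
  option P: E = 81.69 GPa, ρ = 1650 kg/m³
  option Z: E = 69.64 GPa, ρ = 2822 kg/m³
  option H: E = 408.7 GPa, ρ = 19200 kg/m³
  option C: E = 212.4 GPa, ρ = 7878 kg/m³
  option R: M = 3.14×10⁻³
  option P: M = 2.63×10⁻³
  option Z: M = 1.46×10⁻³
  option C: M = 0.757×10⁻³
  option Q: M = 0.756×10⁻³
  option J: M = 0.666×10⁻³
  option H: M = 0.387×10⁻³
Option R has the largest M.

option R, M = 3.14×10⁻³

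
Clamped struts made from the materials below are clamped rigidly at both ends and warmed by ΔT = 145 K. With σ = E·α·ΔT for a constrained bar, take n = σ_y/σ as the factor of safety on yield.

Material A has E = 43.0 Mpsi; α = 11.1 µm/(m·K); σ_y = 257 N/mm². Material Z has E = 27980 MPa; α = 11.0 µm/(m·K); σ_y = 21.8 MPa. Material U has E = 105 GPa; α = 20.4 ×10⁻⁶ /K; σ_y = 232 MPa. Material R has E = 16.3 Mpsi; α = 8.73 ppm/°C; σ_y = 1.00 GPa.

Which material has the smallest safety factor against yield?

material Z

With everything in SI (GPa, ×10⁻⁶/K, MPa):
  material A: E = 296.5, α = 11.1, σ_y = 257.0 → σ = 477 MPa, n = 0.539
  material Z: E = 27.98, α = 11.0, σ_y = 21.80 → σ = 44.6 MPa, n = 0.488
  material U: E = 105.0, α = 20.4, σ_y = 232.0 → σ = 311 MPa, n = 0.747
  material R: E = 112.4, α = 8.73, σ_y = 1000 → σ = 142 MPa, n = 7.03
Smallest n: material Z with n = 0.488.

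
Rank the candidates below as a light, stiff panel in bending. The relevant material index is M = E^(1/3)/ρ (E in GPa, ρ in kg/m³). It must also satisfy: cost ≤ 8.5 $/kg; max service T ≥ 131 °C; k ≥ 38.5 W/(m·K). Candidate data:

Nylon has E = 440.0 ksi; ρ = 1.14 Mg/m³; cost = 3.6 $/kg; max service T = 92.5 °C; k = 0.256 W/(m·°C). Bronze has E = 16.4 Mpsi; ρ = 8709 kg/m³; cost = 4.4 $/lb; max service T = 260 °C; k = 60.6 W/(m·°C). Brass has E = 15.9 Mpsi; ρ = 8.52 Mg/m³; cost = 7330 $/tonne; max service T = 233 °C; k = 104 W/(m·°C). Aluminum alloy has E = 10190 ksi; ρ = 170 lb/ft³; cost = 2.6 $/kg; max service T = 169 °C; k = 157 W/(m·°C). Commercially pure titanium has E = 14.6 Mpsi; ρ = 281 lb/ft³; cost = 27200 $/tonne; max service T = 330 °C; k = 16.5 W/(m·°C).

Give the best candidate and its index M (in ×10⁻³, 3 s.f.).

aluminum alloy, M = 1.52×10⁻³

Screen on constraints: cost ≤ 8.5 $/kg; max service T ≥ 131 °C; k ≥ 38.5 W/(m·K). Survivors: brass, aluminum alloy.
In SI units:
  brass: E = 109.6 GPa, ρ = 8520 kg/m³
  aluminum alloy: E = 70.26 GPa, ρ = 2723 kg/m³
  aluminum alloy: M = 1.52×10⁻³
  brass: M = 0.562×10⁻³
The maximum is for aluminum alloy.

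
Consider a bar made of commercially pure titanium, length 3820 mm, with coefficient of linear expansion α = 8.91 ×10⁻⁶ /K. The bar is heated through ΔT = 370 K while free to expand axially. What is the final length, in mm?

ΔL = α·L₀·ΔT = 8.91×10⁻⁶ × 3820 mm × 370.0 K = 12.6 mm.
L = L₀ + ΔL = 3820 + 12.6 = 3832.6 mm.

3832.6 mm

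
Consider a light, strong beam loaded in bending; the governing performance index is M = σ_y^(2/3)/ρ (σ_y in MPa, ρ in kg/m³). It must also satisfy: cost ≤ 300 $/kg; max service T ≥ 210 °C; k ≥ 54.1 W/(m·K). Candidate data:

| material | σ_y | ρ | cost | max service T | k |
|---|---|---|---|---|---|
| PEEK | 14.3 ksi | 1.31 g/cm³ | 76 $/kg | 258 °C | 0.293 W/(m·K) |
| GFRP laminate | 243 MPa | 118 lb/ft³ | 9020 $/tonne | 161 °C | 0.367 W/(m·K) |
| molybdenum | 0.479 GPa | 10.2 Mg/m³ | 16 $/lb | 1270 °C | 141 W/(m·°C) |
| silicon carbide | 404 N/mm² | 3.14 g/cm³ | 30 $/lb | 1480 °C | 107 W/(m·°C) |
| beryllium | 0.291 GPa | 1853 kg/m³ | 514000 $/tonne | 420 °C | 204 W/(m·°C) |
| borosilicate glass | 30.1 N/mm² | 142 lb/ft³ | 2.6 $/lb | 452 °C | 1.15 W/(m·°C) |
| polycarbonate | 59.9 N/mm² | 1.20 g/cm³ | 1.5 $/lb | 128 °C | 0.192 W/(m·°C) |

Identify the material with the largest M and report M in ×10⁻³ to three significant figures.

silicon carbide, M = 17.4×10⁻³

Screen on constraints: cost ≤ 300 $/kg; max service T ≥ 210 °C; k ≥ 54.1 W/(m·K). Survivors: molybdenum, silicon carbide.
Putting every candidate on a common basis:
  molybdenum: σ_y = 479.0 MPa, ρ = 10200 kg/m³
  silicon carbide: σ_y = 404.0 MPa, ρ = 3140 kg/m³
  silicon carbide: M = 17.4×10⁻³
  molybdenum: M = 6.00×10⁻³
Silicon carbide has the largest M.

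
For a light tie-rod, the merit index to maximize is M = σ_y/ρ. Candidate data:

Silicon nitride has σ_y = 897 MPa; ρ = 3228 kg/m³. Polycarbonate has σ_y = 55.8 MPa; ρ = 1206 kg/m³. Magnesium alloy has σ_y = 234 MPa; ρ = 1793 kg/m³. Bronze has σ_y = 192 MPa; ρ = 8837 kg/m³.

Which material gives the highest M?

silicon nitride

Computing M directly (units already consistent):
  silicon nitride: M = 278 kN·m/kg
  magnesium alloy: M = 131 kN·m/kg
  polycarbonate: M = 46.3 kN·m/kg
  bronze: M = 21.7 kN·m/kg
Silicon nitride ranks first.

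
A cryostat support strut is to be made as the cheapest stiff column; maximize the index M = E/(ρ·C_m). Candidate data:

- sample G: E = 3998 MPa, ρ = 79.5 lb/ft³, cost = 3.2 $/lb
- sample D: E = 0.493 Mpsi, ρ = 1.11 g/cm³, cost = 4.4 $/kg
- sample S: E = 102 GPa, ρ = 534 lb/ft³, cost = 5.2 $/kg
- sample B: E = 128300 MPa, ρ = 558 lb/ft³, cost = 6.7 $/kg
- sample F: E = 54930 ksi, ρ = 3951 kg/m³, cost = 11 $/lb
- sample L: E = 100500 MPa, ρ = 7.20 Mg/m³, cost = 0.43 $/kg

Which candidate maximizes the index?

Normalizing units and computing the index:
  sample G: E = 3.998 GPa, ρ = 1273 kg/m³, cost = 7.055 $/kg
  sample D: E = 3.399 GPa, ρ = 1110 kg/m³, cost = 4.400 $/kg
  sample S: E = 102.0 GPa, ρ = 8554 kg/m³, cost = 5.200 $/kg
  sample B: E = 128.3 GPa, ρ = 8938 kg/m³, cost = 6.700 $/kg
  sample F: E = 378.7 GPa, ρ = 3951 kg/m³, cost = 24.25 $/kg
  sample L: E = 100.5 GPa, ρ = 7200 kg/m³, cost = 0.4300 $/kg
  sample L: M = 32.5 MN·m per $
  sample F: M = 3.95 MN·m per $
  sample S: M = 2.29 MN·m per $
  sample B: M = 2.14 MN·m per $
  sample D: M = 0.696 MN·m per $
  sample G: M = 0.445 MN·m per $
The maximum is for sample L.

sample L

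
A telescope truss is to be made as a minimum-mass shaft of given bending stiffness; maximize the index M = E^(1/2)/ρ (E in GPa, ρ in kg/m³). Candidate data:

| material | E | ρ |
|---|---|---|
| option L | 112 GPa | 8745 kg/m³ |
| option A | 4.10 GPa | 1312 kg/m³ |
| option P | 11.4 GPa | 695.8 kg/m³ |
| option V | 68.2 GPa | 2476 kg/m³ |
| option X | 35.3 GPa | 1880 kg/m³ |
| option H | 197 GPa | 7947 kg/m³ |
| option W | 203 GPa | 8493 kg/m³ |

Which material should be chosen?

Computing M directly (units already consistent):
  option P: M = 4.85×10⁻³
  option V: M = 3.34×10⁻³
  option X: M = 3.16×10⁻³
  option H: M = 1.77×10⁻³
  option W: M = 1.68×10⁻³
  option A: M = 1.54×10⁻³
  option L: M = 1.21×10⁻³
Option P has the largest M.

option P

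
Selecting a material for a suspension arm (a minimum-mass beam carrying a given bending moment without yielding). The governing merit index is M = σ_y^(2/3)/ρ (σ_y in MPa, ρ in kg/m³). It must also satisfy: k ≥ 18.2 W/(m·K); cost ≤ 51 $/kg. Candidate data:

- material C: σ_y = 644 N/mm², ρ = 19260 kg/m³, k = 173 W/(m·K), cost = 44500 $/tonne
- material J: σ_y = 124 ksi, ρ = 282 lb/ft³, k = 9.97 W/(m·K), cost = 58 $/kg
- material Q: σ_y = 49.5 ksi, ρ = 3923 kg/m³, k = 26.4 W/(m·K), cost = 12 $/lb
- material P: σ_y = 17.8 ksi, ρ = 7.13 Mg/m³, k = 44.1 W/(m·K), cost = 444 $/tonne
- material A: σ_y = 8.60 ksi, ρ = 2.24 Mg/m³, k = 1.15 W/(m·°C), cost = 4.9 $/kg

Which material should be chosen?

Screen on constraints: k ≥ 18.2 W/(m·K); cost ≤ 51 $/kg. Survivors: material C, material Q, material P.
Normalizing units and computing the index:
  material C: σ_y = 644.0 MPa, ρ = 19260 kg/m³
  material Q: σ_y = 341.3 MPa, ρ = 3923 kg/m³
  material P: σ_y = 122.7 MPa, ρ = 7130 kg/m³
  material Q: M = 12.4×10⁻³
  material C: M = 3.87×10⁻³
  material P: M = 3.46×10⁻³
Highest index: material Q.

material Q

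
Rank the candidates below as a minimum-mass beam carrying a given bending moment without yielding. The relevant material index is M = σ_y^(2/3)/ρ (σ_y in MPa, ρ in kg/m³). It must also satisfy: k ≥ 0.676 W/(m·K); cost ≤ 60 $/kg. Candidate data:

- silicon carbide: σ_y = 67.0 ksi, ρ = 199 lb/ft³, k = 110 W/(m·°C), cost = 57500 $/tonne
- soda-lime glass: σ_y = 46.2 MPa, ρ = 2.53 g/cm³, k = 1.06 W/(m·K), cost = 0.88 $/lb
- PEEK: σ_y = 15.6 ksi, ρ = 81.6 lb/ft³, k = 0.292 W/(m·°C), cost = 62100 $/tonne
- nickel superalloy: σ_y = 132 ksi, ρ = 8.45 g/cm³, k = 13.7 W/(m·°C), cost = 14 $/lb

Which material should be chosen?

Screen on constraints: k ≥ 0.676 W/(m·K); cost ≤ 60 $/kg. Survivors: silicon carbide, soda-lime glass, nickel superalloy.
Convert each candidate to consistent units, then evaluate M:
  silicon carbide: σ_y = 461.9 MPa, ρ = 3188 kg/m³
  soda-lime glass: σ_y = 46.20 MPa, ρ = 2530 kg/m³
  nickel superalloy: σ_y = 910.1 MPa, ρ = 8450 kg/m³
  silicon carbide: M = 18.7×10⁻³
  nickel superalloy: M = 11.1×10⁻³
  soda-lime glass: M = 5.09×10⁻³
Silicon carbide ranks first.

silicon carbide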